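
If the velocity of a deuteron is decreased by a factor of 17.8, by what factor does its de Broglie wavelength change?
The wavelength increases by a factor of 17.8.

From λ = h/(mv), the wavelength is inversely proportional to velocity:

λ ∝ 1/v

If v → v/17.8, then λ → 17.8λ

When velocity is decreased by a factor of 17.8, the wavelength increases by a factor of 17.8.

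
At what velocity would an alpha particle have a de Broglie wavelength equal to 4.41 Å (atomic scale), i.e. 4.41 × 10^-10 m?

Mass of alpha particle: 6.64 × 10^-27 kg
2.26 × 10^2 m/s

From λ = h/(mv), solve for v:

v = h/(mλ)
v = (6.626 × 10^-34 J·s) / (6.64 × 10^-27 kg × 4.41 × 10^-10 m)
v = 2.26 × 10^2 m/s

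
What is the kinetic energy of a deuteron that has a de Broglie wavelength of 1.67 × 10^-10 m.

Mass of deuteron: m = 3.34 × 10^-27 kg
2.36 × 10^-21 J (or 0.0147 eV)

From λ = h/√(2mKE), we solve for KE:

λ² = h²/(2mKE)
KE = h²/(2mλ²)
KE = (6.626 × 10^-34 J·s)² / (2 × 3.34 × 10^-27 kg × (1.67 × 10^-10 m)²)
KE = 2.36 × 10^-21 J
KE = 0.0147 eV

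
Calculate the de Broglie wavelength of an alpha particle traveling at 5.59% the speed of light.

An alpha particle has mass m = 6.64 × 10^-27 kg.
5.95 × 10^-15 m

Using the de Broglie relation λ = h/(mv):

v = 5.59% × c = 1.676 × 10^7 m/s

λ = h/(mv)
λ = (6.626 × 10^-34 J·s) / (6.64 × 10^-27 kg × 1.676 × 10^7 m/s)
λ = 5.95 × 10^-15 m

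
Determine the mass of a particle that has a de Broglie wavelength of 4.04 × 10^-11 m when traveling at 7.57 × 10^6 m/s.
2.17 × 10^-30 kg

From the de Broglie relation λ = h/(mv), we solve for m:

m = h/(λv)
m = (6.626 × 10^-34 J·s) / (4.04 × 10^-11 m × 7.57 × 10^6 m/s)
m = 2.17 × 10^-30 kg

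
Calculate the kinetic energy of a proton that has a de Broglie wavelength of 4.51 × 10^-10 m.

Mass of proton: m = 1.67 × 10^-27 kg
6.46 × 10^-22 J (or 4.03 × 10^-3 eV)

From λ = h/√(2mKE), we solve for KE:

λ² = h²/(2mKE)
KE = h²/(2mλ²)
KE = (6.626 × 10^-34 J·s)² / (2 × 1.67 × 10^-27 kg × (4.51 × 10^-10 m)²)
KE = 6.46 × 10^-22 J
KE = 4.03 × 10^-3 eV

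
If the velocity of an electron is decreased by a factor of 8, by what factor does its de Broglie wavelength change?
The wavelength increases by a factor of 8.

From λ = h/(mv), the wavelength is inversely proportional to velocity:

λ ∝ 1/v

If v → v/8, then λ → 8λ

When velocity is decreased by a factor of 8, the wavelength increases by a factor of 8.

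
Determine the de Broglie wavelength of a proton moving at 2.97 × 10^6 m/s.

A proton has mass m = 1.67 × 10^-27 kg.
1.34 × 10^-13 m

Using the de Broglie relation λ = h/(mv):

λ = h/(mv)
λ = (6.626 × 10^-34 J·s) / (1.67 × 10^-27 kg × 2.97 × 10^6 m/s)
λ = 1.34 × 10^-13 m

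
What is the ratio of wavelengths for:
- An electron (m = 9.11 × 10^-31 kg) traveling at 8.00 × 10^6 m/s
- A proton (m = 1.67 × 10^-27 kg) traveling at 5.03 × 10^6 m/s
λ₁/λ₂ = 1.15 × 10^3

Using λ = h/(mv):

λ₁ = h/(m₁v₁) = 9.09 × 10^-11 m
λ₂ = h/(m₂v₂) = 7.89 × 10^-14 m

Ratio λ₁/λ₂ = (m₂v₂)/(m₁v₁)
         = (1.67 × 10^-27 kg × 5.03 × 10^6 m/s) / (9.11 × 10^-31 kg × 8.00 × 10^6 m/s)
         = 1.15 × 10^3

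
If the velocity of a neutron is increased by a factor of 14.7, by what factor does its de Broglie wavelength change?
The wavelength decreases by a factor of 14.7.

From λ = h/(mv), the wavelength is inversely proportional to velocity:

λ ∝ 1/v

If v → 14.7v, then λ → λ/14.7

When velocity is increased by a factor of 14.7, the wavelength decreases by a factor of 14.7.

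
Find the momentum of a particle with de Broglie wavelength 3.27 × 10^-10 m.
2.03 × 10^-24 kg·m/s

From the de Broglie relation λ = h/p, we solve for p:

p = h/λ
p = (6.626 × 10^-34 J·s) / (3.27 × 10^-10 m)
p = 2.03 × 10^-24 kg·m/s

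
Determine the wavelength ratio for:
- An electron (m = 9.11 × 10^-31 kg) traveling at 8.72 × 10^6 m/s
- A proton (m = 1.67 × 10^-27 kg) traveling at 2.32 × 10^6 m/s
λ₁/λ₂ = 488

Using λ = h/(mv):

λ₁ = h/(m₁v₁) = 8.34 × 10^-11 m
λ₂ = h/(m₂v₂) = 1.71 × 10^-13 m

Ratio λ₁/λ₂ = (m₂v₂)/(m₁v₁)
         = (1.67 × 10^-27 kg × 2.32 × 10^6 m/s) / (9.11 × 10^-31 kg × 8.72 × 10^6 m/s)
         = 488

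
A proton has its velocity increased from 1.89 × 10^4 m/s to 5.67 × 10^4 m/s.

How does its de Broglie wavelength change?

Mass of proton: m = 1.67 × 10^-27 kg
The wavelength decreases by a factor of 3.

Using λ = h/(mv):

Initial wavelength: λ₁ = h/(mv₁) = 2.10 × 10^-11 m
Final wavelength: λ₂ = h/(mv₂) = 7.00 × 10^-12 m

Since λ ∝ 1/v, when velocity increases by a factor of 3, the wavelength decreases by a factor of 3.

λ₂/λ₁ = v₁/v₂ = 1/3

The wavelength decreases by a factor of 3.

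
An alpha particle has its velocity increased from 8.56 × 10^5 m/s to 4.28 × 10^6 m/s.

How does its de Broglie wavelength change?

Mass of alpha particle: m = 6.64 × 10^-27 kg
The wavelength decreases by a factor of 5.

Using λ = h/(mv):

Initial wavelength: λ₁ = h/(mv₁) = 1.17 × 10^-13 m
Final wavelength: λ₂ = h/(mv₂) = 2.33 × 10^-14 m

Since λ ∝ 1/v, when velocity increases by a factor of 5, the wavelength decreases by a factor of 5.

λ₂/λ₁ = v₁/v₂ = 1/5

The wavelength decreases by a factor of 5.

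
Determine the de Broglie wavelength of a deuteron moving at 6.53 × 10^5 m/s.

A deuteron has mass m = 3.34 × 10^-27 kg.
3.04 × 10^-13 m

Using the de Broglie relation λ = h/(mv):

λ = h/(mv)
λ = (6.626 × 10^-34 J·s) / (3.34 × 10^-27 kg × 6.53 × 10^5 m/s)
λ = 3.04 × 10^-13 m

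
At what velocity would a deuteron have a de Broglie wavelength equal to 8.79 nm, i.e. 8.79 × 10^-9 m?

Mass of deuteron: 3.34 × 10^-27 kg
2.26 × 10^1 m/s

From λ = h/(mv), solve for v:

v = h/(mλ)
v = (6.626 × 10^-34 J·s) / (3.34 × 10^-27 kg × 8.79 × 10^-9 m)
v = 2.26 × 10^1 m/s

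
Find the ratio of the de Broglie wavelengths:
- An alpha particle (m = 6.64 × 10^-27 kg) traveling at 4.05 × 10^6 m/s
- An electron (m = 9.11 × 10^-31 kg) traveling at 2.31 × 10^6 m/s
λ₁/λ₂ = 7.83 × 10^-5

Using λ = h/(mv):

λ₁ = h/(m₁v₁) = 2.46 × 10^-14 m
λ₂ = h/(m₂v₂) = 3.15 × 10^-10 m

Ratio λ₁/λ₂ = (m₂v₂)/(m₁v₁)
         = (9.11 × 10^-31 kg × 2.31 × 10^6 m/s) / (6.64 × 10^-27 kg × 4.05 × 10^6 m/s)
         = 7.83 × 10^-5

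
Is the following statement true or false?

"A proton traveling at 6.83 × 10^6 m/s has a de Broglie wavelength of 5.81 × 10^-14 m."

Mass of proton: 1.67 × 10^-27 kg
True

The claim is correct.

Using λ = h/(mv):
λ = (6.626 × 10^-34 J·s) / (1.67 × 10^-27 kg × 6.83 × 10^6 m/s)
λ = 5.81 × 10^-14 m

This matches the claimed value.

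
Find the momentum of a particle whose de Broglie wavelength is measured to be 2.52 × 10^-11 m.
2.63 × 10^-23 kg·m/s

From the de Broglie relation λ = h/p, we solve for p:

p = h/λ
p = (6.626 × 10^-34 J·s) / (2.52 × 10^-11 m)
p = 2.63 × 10^-23 kg·m/s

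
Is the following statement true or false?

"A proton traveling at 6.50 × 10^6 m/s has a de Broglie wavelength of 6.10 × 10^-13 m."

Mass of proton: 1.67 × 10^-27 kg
False

The claim is incorrect.

Using λ = h/(mv):
λ = (6.626 × 10^-34 J·s) / (1.67 × 10^-27 kg × 6.50 × 10^6 m/s)
λ = 6.10 × 10^-14 m

The actual wavelength differs from the claimed 6.10 × 10^-13 m.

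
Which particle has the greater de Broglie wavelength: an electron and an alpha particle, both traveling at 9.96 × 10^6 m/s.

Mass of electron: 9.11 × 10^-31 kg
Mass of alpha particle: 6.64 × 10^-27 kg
The electron has the longer wavelength.

Using λ = h/(mv), since both particles have the same velocity, the wavelength depends only on mass.

For electron: λ₁ = h/(m₁v) = 7.30 × 10^-11 m
For alpha particle: λ₂ = h/(m₂v) = 1.00 × 10^-14 m

Since λ ∝ 1/m at constant velocity, the lighter particle has the longer wavelength.

The electron has the longer de Broglie wavelength.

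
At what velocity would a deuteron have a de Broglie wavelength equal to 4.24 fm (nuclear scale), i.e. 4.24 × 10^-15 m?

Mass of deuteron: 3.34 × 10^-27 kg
4.68 × 10^7 m/s

From λ = h/(mv), solve for v:

v = h/(mλ)
v = (6.626 × 10^-34 J·s) / (3.34 × 10^-27 kg × 4.24 × 10^-15 m)
v = 4.68 × 10^7 m/s

Note: This velocity is 15.6% of the speed of light, so relativistic corrections would be needed for a more accurate calculation.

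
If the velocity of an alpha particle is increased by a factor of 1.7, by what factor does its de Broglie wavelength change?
The wavelength decreases by a factor of 1.7.

From λ = h/(mv), the wavelength is inversely proportional to velocity:

λ ∝ 1/v

If v → 1.7v, then λ → λ/1.7

When velocity is increased by a factor of 1.7, the wavelength decreases by a factor of 1.7.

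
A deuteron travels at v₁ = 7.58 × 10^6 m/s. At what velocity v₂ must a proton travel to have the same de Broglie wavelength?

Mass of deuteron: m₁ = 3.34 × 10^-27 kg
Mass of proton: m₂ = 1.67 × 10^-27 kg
v₂ = 1.52 × 10^7 m/s

For equal de Broglie wavelengths: λ₁ = λ₂

h/(m₁v₁) = h/(m₂v₂)
m₁v₁ = m₂v₂
v₂ = v₁ · (m₁/m₂)

v₂ = 7.58 × 10^6 m/s × (3.34 × 10^-27 kg / 1.67 × 10^-27 kg)
v₂ = 1.52 × 10^7 m/s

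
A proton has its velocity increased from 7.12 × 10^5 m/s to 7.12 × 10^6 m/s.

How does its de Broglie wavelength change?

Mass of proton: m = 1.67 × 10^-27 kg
The wavelength decreases by a factor of 10.

Using λ = h/(mv):

Initial wavelength: λ₁ = h/(mv₁) = 5.57 × 10^-13 m
Final wavelength: λ₂ = h/(mv₂) = 5.57 × 10^-14 m

Since λ ∝ 1/v, when velocity increases by a factor of 10, the wavelength decreases by a factor of 10.

λ₂/λ₁ = v₁/v₂ = 1/10

The wavelength decreases by a factor of 10.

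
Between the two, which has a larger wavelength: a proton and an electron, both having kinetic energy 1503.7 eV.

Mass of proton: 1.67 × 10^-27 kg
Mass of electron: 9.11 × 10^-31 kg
The electron has the longer wavelength.

Using λ = h/√(2mKE):

For proton: λ₁ = h/√(2m₁KE) = 7.39 × 10^-13 m
For electron: λ₂ = h/√(2m₂KE) = 3.16 × 10^-11 m

Since λ ∝ 1/√m at constant kinetic energy, the lighter particle has the longer wavelength.

The electron has the longer de Broglie wavelength.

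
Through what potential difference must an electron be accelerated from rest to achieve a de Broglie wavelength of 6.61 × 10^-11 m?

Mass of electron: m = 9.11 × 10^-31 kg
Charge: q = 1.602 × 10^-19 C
344 V

From λ = h/√(2mqV), we solve for V:

λ² = h²/(2mqV)
V = h²/(2mqλ²)
V = (6.626 × 10^-34 J·s)² / (2 × 9.11 × 10^-31 kg × 1.602 × 10^-19 C × (6.61 × 10^-11 m)²)
V = 344 V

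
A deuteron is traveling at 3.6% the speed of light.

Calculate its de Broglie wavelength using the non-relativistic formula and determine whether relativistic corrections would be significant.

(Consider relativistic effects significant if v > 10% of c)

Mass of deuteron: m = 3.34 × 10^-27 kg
No, relativistic corrections are not needed.

Using the non-relativistic de Broglie formula λ = h/(mv):

v = 3.6% × c = 1.079 × 10^7 m/s

λ = h/(mv)
λ = (6.626 × 10^-34 J·s) / (3.34 × 10^-27 kg × 1.079 × 10^7 m/s)
λ = 1.84 × 10^-14 m

Since v = 3.6% of c < 10% of c, relativistic corrections are NOT significant and this non-relativistic result is a good approximation.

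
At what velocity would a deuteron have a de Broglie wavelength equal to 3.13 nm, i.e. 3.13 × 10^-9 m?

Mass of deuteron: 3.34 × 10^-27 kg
6.34 × 10^1 m/s

From λ = h/(mv), solve for v:

v = h/(mλ)
v = (6.626 × 10^-34 J·s) / (3.34 × 10^-27 kg × 3.13 × 10^-9 m)
v = 6.34 × 10^1 m/s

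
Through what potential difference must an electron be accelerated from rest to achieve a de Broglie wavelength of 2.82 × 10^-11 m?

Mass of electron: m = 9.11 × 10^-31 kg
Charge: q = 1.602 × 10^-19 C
1.89 × 10^3 V

From λ = h/√(2mqV), we solve for V:

λ² = h²/(2mqV)
V = h²/(2mqλ²)
V = (6.626 × 10^-34 J·s)² / (2 × 9.11 × 10^-31 kg × 1.602 × 10^-19 C × (2.82 × 10^-11 m)²)
V = 1.89 × 10^3 V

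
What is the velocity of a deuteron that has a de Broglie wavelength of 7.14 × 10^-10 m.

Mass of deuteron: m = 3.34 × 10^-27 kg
2.78 × 10^2 m/s

From the de Broglie relation λ = h/(mv), we solve for v:

v = h/(mλ)
v = (6.626 × 10^-34 J·s) / (3.34 × 10^-27 kg × 7.14 × 10^-10 m)
v = 2.78 × 10^2 m/s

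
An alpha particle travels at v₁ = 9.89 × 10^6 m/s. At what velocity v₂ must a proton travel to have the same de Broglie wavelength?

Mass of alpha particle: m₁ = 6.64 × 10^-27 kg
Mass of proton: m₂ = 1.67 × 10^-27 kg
v₂ = 3.93 × 10^7 m/s

For equal de Broglie wavelengths: λ₁ = λ₂

h/(m₁v₁) = h/(m₂v₂)
m₁v₁ = m₂v₂
v₂ = v₁ · (m₁/m₂)

v₂ = 9.89 × 10^6 m/s × (6.64 × 10^-27 kg / 1.67 × 10^-27 kg)
v₂ = 3.93 × 10^7 m/s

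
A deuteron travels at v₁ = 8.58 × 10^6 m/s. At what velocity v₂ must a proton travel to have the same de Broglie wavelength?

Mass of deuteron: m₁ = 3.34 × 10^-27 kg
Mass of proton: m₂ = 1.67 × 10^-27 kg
v₂ = 1.72 × 10^7 m/s

For equal de Broglie wavelengths: λ₁ = λ₂

h/(m₁v₁) = h/(m₂v₂)
m₁v₁ = m₂v₂
v₂ = v₁ · (m₁/m₂)

v₂ = 8.58 × 10^6 m/s × (3.34 × 10^-27 kg / 1.67 × 10^-27 kg)
v₂ = 1.72 × 10^7 m/s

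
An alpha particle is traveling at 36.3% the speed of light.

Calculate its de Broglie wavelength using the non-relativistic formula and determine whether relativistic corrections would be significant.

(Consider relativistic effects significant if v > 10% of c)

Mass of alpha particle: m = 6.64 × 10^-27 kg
Yes, relativistic corrections are needed.

Using the non-relativistic de Broglie formula λ = h/(mv):

v = 36.3% × c = 1.088 × 10^8 m/s

λ = h/(mv)
λ = (6.626 × 10^-34 J·s) / (6.64 × 10^-27 kg × 1.088 × 10^8 m/s)
λ = 9.17 × 10^-16 m

Since v = 36.3% of c > 10% of c, relativistic corrections ARE significant and the actual wavelength would differ from this non-relativistic estimate.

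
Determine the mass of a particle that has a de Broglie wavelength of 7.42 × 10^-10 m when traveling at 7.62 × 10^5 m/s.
1.17 × 10^-30 kg

From the de Broglie relation λ = h/(mv), we solve for m:

m = h/(λv)
m = (6.626 × 10^-34 J·s) / (7.42 × 10^-10 m × 7.62 × 10^5 m/s)
m = 1.17 × 10^-30 kg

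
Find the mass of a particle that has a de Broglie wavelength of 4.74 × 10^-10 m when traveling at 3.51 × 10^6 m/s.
3.98 × 10^-31 kg

From the de Broglie relation λ = h/(mv), we solve for m:

m = h/(λv)
m = (6.626 × 10^-34 J·s) / (4.74 × 10^-10 m × 3.51 × 10^6 m/s)
m = 3.98 × 10^-31 kg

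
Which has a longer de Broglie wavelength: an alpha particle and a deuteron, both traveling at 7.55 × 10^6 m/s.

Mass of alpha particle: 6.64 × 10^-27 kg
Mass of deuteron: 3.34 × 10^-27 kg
The deuteron has the longer wavelength.

Using λ = h/(mv), since both particles have the same velocity, the wavelength depends only on mass.

For alpha particle: λ₁ = h/(m₁v) = 1.32 × 10^-14 m
For deuteron: λ₂ = h/(m₂v) = 2.63 × 10^-14 m

Since λ ∝ 1/m at constant velocity, the lighter particle has the longer wavelength.

The deuteron has the longer de Broglie wavelength.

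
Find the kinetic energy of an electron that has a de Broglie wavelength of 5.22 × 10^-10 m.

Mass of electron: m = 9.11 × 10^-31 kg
8.84 × 10^-19 J (or 5.52 eV)

From λ = h/√(2mKE), we solve for KE:

λ² = h²/(2mKE)
KE = h²/(2mλ²)
KE = (6.626 × 10^-34 J·s)² / (2 × 9.11 × 10^-31 kg × (5.22 × 10^-10 m)²)
KE = 8.84 × 10^-19 J
KE = 5.52 eV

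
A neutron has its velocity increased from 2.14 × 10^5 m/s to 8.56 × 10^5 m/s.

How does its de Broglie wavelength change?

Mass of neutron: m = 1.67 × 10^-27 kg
The wavelength decreases by a factor of 4.

Using λ = h/(mv):

Initial wavelength: λ₁ = h/(mv₁) = 1.85 × 10^-12 m
Final wavelength: λ₂ = h/(mv₂) = 4.64 × 10^-13 m

Since λ ∝ 1/v, when velocity increases by a factor of 4, the wavelength decreases by a factor of 4.

λ₂/λ₁ = v₁/v₂ = 1/4

The wavelength decreases by a factor of 4.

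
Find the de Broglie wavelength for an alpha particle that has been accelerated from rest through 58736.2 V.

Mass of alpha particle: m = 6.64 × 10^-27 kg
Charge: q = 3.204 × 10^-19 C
4.19 × 10^-14 m

When a particle is accelerated through voltage V, it gains kinetic energy KE = qV.

The de Broglie wavelength is then λ = h/√(2mqV):

λ = h/√(2mqV)
λ = (6.626 × 10^-34 J·s) / √(2 × 6.64 × 10^-27 kg × 3.204 × 10^-19 C × 58736.2 V)
λ = 4.19 × 10^-14 m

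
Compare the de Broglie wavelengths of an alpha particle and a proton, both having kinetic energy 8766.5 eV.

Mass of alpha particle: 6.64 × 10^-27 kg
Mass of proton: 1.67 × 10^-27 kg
The proton has the longer wavelength.

Using λ = h/√(2mKE):

For alpha particle: λ₁ = h/√(2m₁KE) = 1.53 × 10^-13 m
For proton: λ₂ = h/√(2m₂KE) = 3.06 × 10^-13 m

Since λ ∝ 1/√m at constant kinetic energy, the lighter particle has the longer wavelength.

The proton has the longer de Broglie wavelength.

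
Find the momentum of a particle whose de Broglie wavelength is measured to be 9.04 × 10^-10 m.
7.33 × 10^-25 kg·m/s

From the de Broglie relation λ = h/p, we solve for p:

p = h/λ
p = (6.626 × 10^-34 J·s) / (9.04 × 10^-10 m)
p = 7.33 × 10^-25 kg·m/s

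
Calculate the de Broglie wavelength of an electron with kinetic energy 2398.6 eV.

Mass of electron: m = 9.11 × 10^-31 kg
2.50 × 10^-11 m

Using λ = h/√(2mKE):

First convert KE to Joules: KE = 2398.6 eV = 3.843 × 10^-16 J

λ = h/√(2mKE)
λ = (6.626 × 10^-34 J·s) / √(2 × 9.11 × 10^-31 kg × 3.843 × 10^-16 J)
λ = 2.50 × 10^-11 m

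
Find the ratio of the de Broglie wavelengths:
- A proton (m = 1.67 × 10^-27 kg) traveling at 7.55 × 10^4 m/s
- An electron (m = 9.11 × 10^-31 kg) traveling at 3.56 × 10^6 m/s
λ₁/λ₂ = 0.0257

Using λ = h/(mv):

λ₁ = h/(m₁v₁) = 5.26 × 10^-12 m
λ₂ = h/(m₂v₂) = 2.04 × 10^-10 m

Ratio λ₁/λ₂ = (m₂v₂)/(m₁v₁)
         = (9.11 × 10^-31 kg × 3.56 × 10^6 m/s) / (1.67 × 10^-27 kg × 7.55 × 10^4 m/s)
         = 0.0257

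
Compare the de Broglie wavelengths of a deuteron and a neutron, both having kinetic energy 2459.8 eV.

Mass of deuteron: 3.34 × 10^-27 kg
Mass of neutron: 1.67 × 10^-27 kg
The neutron has the longer wavelength.

Using λ = h/√(2mKE):

For deuteron: λ₁ = h/√(2m₁KE) = 4.08 × 10^-13 m
For neutron: λ₂ = h/√(2m₂KE) = 5.78 × 10^-13 m

Since λ ∝ 1/√m at constant kinetic energy, the lighter particle has the longer wavelength.

The neutron has the longer de Broglie wavelength.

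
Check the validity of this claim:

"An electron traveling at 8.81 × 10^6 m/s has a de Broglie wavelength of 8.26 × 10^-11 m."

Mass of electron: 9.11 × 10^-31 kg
True

The claim is correct.

Using λ = h/(mv):
λ = (6.626 × 10^-34 J·s) / (9.11 × 10^-31 kg × 8.81 × 10^6 m/s)
λ = 8.26 × 10^-11 m

This matches the claimed value.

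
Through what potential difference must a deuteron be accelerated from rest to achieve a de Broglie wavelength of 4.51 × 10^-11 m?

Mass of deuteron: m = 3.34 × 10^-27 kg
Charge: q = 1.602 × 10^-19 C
2.02 × 10^-1 V

From λ = h/√(2mqV), we solve for V:

λ² = h²/(2mqV)
V = h²/(2mqλ²)
V = (6.626 × 10^-34 J·s)² / (2 × 3.34 × 10^-27 kg × 1.602 × 10^-19 C × (4.51 × 10^-11 m)²)
V = 2.02 × 10^-1 V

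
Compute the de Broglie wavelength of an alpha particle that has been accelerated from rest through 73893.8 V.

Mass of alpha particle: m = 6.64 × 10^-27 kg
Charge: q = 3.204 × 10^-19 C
3.74 × 10^-14 m

When a particle is accelerated through voltage V, it gains kinetic energy KE = qV.

The de Broglie wavelength is then λ = h/√(2mqV):

λ = h/√(2mqV)
λ = (6.626 × 10^-34 J·s) / √(2 × 6.64 × 10^-27 kg × 3.204 × 10^-19 C × 73893.8 V)
λ = 3.74 × 10^-14 m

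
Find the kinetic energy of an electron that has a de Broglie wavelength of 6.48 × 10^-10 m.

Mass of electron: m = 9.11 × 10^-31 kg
5.74 × 10^-19 J (or 3.58 eV)

From λ = h/√(2mKE), we solve for KE:

λ² = h²/(2mKE)
KE = h²/(2mλ²)
KE = (6.626 × 10^-34 J·s)² / (2 × 9.11 × 10^-31 kg × (6.48 × 10^-10 m)²)
KE = 5.74 × 10^-19 J
KE = 3.58 eV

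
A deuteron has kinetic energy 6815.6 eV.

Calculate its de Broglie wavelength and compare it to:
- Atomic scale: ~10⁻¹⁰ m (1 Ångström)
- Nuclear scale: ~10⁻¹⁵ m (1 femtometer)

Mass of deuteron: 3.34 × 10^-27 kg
λ = 2.45 × 10^-13 m, which is between nuclear and atomic scales.

Using λ = h/√(2mKE):

KE = 6815.6 eV = 1.092 × 10^-15 J

λ = h/√(2mKE)
λ = (6.626 × 10^-34 J·s) / √(2 × 3.34 × 10^-27 kg × 1.092 × 10^-15 J)
λ = 2.45 × 10^-13 m

Comparison:
- Atomic scale (10⁻¹⁰ m): λ is 0.0025× this size
- Nuclear scale (10⁻¹⁵ m): λ is 2.5e+02× this size

The wavelength is between nuclear and atomic scales.

This wavelength is appropriate for probing atomic structure but too large for nuclear physics experiments.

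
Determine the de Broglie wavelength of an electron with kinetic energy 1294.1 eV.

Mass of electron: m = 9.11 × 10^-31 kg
3.41 × 10^-11 m

Using λ = h/√(2mKE):

First convert KE to Joules: KE = 1294.1 eV = 2.073 × 10^-16 J

λ = h/√(2mKE)
λ = (6.626 × 10^-34 J·s) / √(2 × 9.11 × 10^-31 kg × 2.073 × 10^-16 J)
λ = 3.41 × 10^-11 m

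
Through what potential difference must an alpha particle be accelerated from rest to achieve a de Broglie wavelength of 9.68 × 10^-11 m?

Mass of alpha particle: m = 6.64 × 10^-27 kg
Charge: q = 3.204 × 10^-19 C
1.10 × 10^-2 V

From λ = h/√(2mqV), we solve for V:

λ² = h²/(2mqV)
V = h²/(2mqλ²)
V = (6.626 × 10^-34 J·s)² / (2 × 6.64 × 10^-27 kg × 3.204 × 10^-19 C × (9.68 × 10^-11 m)²)
V = 1.10 × 10^-2 V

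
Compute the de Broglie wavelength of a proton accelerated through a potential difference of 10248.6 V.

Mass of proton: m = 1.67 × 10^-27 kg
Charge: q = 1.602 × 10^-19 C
2.83 × 10^-13 m

When a particle is accelerated through voltage V, it gains kinetic energy KE = qV.

The de Broglie wavelength is then λ = h/√(2mqV):

λ = h/√(2mqV)
λ = (6.626 × 10^-34 J·s) / √(2 × 1.67 × 10^-27 kg × 1.602 × 10^-19 C × 10248.6 V)
λ = 2.83 × 10^-13 m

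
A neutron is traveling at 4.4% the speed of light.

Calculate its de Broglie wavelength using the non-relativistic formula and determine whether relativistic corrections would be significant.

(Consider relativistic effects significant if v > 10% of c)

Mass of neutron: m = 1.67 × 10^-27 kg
No, relativistic corrections are not needed.

Using the non-relativistic de Broglie formula λ = h/(mv):

v = 4.4% × c = 1.319 × 10^7 m/s

λ = h/(mv)
λ = (6.626 × 10^-34 J·s) / (1.67 × 10^-27 kg × 1.319 × 10^7 m/s)
λ = 3.01 × 10^-14 m

Since v = 4.4% of c < 10% of c, relativistic corrections are NOT significant and this non-relativistic result is a good approximation.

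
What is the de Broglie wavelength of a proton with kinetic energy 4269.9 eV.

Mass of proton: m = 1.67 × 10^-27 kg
4.38 × 10^-13 m

Using λ = h/√(2mKE):

First convert KE to Joules: KE = 4269.9 eV = 6.841 × 10^-16 J

λ = h/√(2mKE)
λ = (6.626 × 10^-34 J·s) / √(2 × 1.67 × 10^-27 kg × 6.841 × 10^-16 J)
λ = 4.38 × 10^-13 m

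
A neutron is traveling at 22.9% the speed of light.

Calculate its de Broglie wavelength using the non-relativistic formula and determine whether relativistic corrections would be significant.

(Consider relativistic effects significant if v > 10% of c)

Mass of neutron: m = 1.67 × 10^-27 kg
Yes, relativistic corrections are needed.

Using the non-relativistic de Broglie formula λ = h/(mv):

v = 22.9% × c = 6.865 × 10^7 m/s

λ = h/(mv)
λ = (6.626 × 10^-34 J·s) / (1.67 × 10^-27 kg × 6.865 × 10^7 m/s)
λ = 5.78 × 10^-15 m

Since v = 22.9% of c > 10% of c, relativistic corrections ARE significant and the actual wavelength would differ from this non-relativistic estimate.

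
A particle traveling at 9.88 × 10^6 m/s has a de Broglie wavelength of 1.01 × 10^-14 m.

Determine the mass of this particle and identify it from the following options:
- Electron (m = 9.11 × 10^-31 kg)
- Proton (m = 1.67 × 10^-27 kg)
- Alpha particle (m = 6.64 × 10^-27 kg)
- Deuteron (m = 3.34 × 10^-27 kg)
The particle is an alpha particle.

From λ = h/(mv), solve for mass:

m = h/(λv)
m = (6.626 × 10^-34 J·s) / (1.01 × 10^-14 m × 9.88 × 10^6 m/s)
m = 6.64 × 10^-27 kg

Comparing with the listed masses, this is closest to an alpha particle.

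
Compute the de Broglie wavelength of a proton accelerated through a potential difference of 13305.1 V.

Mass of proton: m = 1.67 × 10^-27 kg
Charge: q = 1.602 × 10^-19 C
2.48 × 10^-13 m

When a particle is accelerated through voltage V, it gains kinetic energy KE = qV.

The de Broglie wavelength is then λ = h/√(2mqV):

λ = h/√(2mqV)
λ = (6.626 × 10^-34 J·s) / √(2 × 1.67 × 10^-27 kg × 1.602 × 10^-19 C × 13305.1 V)
λ = 2.48 × 10^-13 m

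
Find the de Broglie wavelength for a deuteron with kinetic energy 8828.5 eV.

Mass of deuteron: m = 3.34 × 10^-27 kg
2.16 × 10^-13 m

Using λ = h/√(2mKE):

First convert KE to Joules: KE = 8828.5 eV = 1.414 × 10^-15 J

λ = h/√(2mKE)
λ = (6.626 × 10^-34 J·s) / √(2 × 3.34 × 10^-27 kg × 1.414 × 10^-15 J)
λ = 2.16 × 10^-13 m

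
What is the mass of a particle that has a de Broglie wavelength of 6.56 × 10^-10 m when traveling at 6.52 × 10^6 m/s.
1.55 × 10^-31 kg

From the de Broglie relation λ = h/(mv), we solve for m:

m = h/(λv)
m = (6.626 × 10^-34 J·s) / (6.56 × 10^-10 m × 6.52 × 10^6 m/s)
m = 1.55 × 10^-31 kg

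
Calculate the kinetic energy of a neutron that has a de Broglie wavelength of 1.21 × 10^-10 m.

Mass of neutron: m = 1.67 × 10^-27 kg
8.98 × 10^-21 J (or 0.0560 eV)

From λ = h/√(2mKE), we solve for KE:

λ² = h²/(2mKE)
KE = h²/(2mλ²)
KE = (6.626 × 10^-34 J·s)² / (2 × 1.67 × 10^-27 kg × (1.21 × 10^-10 m)²)
KE = 8.98 × 10^-21 J
KE = 0.0560 eV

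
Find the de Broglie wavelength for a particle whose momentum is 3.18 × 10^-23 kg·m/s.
2.08 × 10^-11 m

Using the de Broglie relation λ = h/p:

λ = h/p
λ = (6.626 × 10^-34 J·s) / (3.18 × 10^-23 kg·m/s)
λ = 2.08 × 10^-11 m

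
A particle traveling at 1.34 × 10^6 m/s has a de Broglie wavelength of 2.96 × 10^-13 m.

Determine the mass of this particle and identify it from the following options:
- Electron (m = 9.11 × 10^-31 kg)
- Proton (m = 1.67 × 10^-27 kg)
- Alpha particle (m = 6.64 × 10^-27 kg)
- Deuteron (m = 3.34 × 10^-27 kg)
The particle is a proton.

From λ = h/(mv), solve for mass:

m = h/(λv)
m = (6.626 × 10^-34 J·s) / (2.96 × 10^-13 m × 1.34 × 10^6 m/s)
m = 1.67 × 10^-27 kg

Comparing with the listed masses, this is closest to a proton.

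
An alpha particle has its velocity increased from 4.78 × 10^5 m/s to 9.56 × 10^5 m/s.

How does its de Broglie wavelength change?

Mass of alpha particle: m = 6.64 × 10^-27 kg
The wavelength decreases by a factor of 2.

Using λ = h/(mv):

Initial wavelength: λ₁ = h/(mv₁) = 2.09 × 10^-13 m
Final wavelength: λ₂ = h/(mv₂) = 1.04 × 10^-13 m

Since λ ∝ 1/v, when velocity increases by a factor of 2, the wavelength decreases by a factor of 2.

λ₂/λ₁ = v₁/v₂ = 1/2

The wavelength decreases by a factor of 2.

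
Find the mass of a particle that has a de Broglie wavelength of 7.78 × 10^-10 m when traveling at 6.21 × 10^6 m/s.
1.37 × 10^-31 kg

From the de Broglie relation λ = h/(mv), we solve for m:

m = h/(λv)
m = (6.626 × 10^-34 J·s) / (7.78 × 10^-10 m × 6.21 × 10^6 m/s)
m = 1.37 × 10^-31 kg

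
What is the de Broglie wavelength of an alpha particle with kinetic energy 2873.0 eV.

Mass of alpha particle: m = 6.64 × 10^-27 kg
2.68 × 10^-13 m

Using λ = h/√(2mKE):

First convert KE to Joules: KE = 2873.0 eV = 4.603 × 10^-16 J

λ = h/√(2mKE)
λ = (6.626 × 10^-34 J·s) / √(2 × 6.64 × 10^-27 kg × 4.603 × 10^-16 J)
λ = 2.68 × 10^-13 m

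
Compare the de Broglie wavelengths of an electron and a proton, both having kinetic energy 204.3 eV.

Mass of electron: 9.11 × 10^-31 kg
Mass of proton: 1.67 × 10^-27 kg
The electron has the longer wavelength.

Using λ = h/√(2mKE):

For electron: λ₁ = h/√(2m₁KE) = 8.58 × 10^-11 m
For proton: λ₂ = h/√(2m₂KE) = 2.00 × 10^-12 m

Since λ ∝ 1/√m at constant kinetic energy, the lighter particle has the longer wavelength.

The electron has the longer de Broglie wavelength.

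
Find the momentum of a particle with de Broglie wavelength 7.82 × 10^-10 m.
8.47 × 10^-25 kg·m/s

From the de Broglie relation λ = h/p, we solve for p:

p = h/λ
p = (6.626 × 10^-34 J·s) / (7.82 × 10^-10 m)
p = 8.47 × 10^-25 kg·m/s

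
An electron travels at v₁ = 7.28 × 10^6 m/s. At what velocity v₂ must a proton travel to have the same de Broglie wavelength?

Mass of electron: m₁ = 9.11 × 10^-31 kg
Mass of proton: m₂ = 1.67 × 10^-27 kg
v₂ = 3.97 × 10^3 m/s

For equal de Broglie wavelengths: λ₁ = λ₂

h/(m₁v₁) = h/(m₂v₂)
m₁v₁ = m₂v₂
v₂ = v₁ · (m₁/m₂)

v₂ = 7.28 × 10^6 m/s × (9.11 × 10^-31 kg / 1.67 × 10^-27 kg)
v₂ = 3.97 × 10^3 m/s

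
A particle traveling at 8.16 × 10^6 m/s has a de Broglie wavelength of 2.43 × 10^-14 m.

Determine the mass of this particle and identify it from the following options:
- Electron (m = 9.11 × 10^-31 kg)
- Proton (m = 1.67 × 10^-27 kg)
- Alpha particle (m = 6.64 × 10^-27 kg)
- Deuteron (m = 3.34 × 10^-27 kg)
The particle is a deuteron.

From λ = h/(mv), solve for mass:

m = h/(λv)
m = (6.626 × 10^-34 J·s) / (2.43 × 10^-14 m × 8.16 × 10^6 m/s)
m = 3.34 × 10^-27 kg

Comparing with the listed masses, this is closest to a deuteron.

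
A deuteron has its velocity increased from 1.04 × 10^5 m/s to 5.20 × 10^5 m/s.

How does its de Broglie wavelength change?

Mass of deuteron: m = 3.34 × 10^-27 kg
The wavelength decreases by a factor of 5.

Using λ = h/(mv):

Initial wavelength: λ₁ = h/(mv₁) = 1.91 × 10^-12 m
Final wavelength: λ₂ = h/(mv₂) = 3.82 × 10^-13 m

Since λ ∝ 1/v, when velocity increases by a factor of 5, the wavelength decreases by a factor of 5.

λ₂/λ₁ = v₁/v₂ = 1/5

The wavelength decreases by a factor of 5.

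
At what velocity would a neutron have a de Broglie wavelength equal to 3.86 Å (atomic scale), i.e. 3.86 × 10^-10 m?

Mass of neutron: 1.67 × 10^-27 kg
1.03 × 10^3 m/s

From λ = h/(mv), solve for v:

v = h/(mλ)
v = (6.626 × 10^-34 J·s) / (1.67 × 10^-27 kg × 3.86 × 10^-10 m)
v = 1.03 × 10^3 m/s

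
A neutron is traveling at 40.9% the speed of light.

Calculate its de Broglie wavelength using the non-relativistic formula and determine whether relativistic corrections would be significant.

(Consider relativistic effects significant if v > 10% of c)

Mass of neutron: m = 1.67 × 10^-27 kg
Yes, relativistic corrections are needed.

Using the non-relativistic de Broglie formula λ = h/(mv):

v = 40.9% × c = 1.226 × 10^8 m/s

λ = h/(mv)
λ = (6.626 × 10^-34 J·s) / (1.67 × 10^-27 kg × 1.226 × 10^8 m/s)
λ = 3.24 × 10^-15 m

Since v = 40.9% of c > 10% of c, relativistic corrections ARE significant and the actual wavelength would differ from this non-relativistic estimate.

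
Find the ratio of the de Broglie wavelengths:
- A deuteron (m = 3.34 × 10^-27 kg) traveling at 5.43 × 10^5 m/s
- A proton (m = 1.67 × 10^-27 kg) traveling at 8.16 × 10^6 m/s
λ₁/λ₂ = 7.51

Using λ = h/(mv):

λ₁ = h/(m₁v₁) = 3.65 × 10^-13 m
λ₂ = h/(m₂v₂) = 4.86 × 10^-14 m

Ratio λ₁/λ₂ = (m₂v₂)/(m₁v₁)
         = (1.67 × 10^-27 kg × 8.16 × 10^6 m/s) / (3.34 × 10^-27 kg × 5.43 × 10^5 m/s)
         = 7.51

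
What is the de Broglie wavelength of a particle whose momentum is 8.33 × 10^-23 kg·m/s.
7.95 × 10^-12 m

Using the de Broglie relation λ = h/p:

λ = h/p
λ = (6.626 × 10^-34 J·s) / (8.33 × 10^-23 kg·m/s)
λ = 7.95 × 10^-12 m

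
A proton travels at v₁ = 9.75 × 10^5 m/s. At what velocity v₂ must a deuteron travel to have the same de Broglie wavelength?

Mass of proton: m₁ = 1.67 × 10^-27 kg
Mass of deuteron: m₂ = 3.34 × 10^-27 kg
v₂ = 4.88 × 10^5 m/s

For equal de Broglie wavelengths: λ₁ = λ₂

h/(m₁v₁) = h/(m₂v₂)
m₁v₁ = m₂v₂
v₂ = v₁ · (m₁/m₂)

v₂ = 9.75 × 10^5 m/s × (1.67 × 10^-27 kg / 3.34 × 10^-27 kg)
v₂ = 4.88 × 10^5 m/s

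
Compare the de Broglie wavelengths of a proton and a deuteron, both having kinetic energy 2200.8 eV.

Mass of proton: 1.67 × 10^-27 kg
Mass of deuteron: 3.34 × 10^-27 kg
The proton has the longer wavelength.

Using λ = h/√(2mKE):

For proton: λ₁ = h/√(2m₁KE) = 6.11 × 10^-13 m
For deuteron: λ₂ = h/√(2m₂KE) = 4.32 × 10^-13 m

Since λ ∝ 1/√m at constant kinetic energy, the lighter particle has the longer wavelength.

The proton has the longer de Broglie wavelength.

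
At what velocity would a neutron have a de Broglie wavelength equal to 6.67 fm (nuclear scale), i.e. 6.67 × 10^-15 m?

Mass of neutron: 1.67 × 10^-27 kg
5.95 × 10^7 m/s

From λ = h/(mv), solve for v:

v = h/(mλ)
v = (6.626 × 10^-34 J·s) / (1.67 × 10^-27 kg × 6.67 × 10^-15 m)
v = 5.95 × 10^7 m/s

Note: This velocity is 19.8% of the speed of light, so relativistic corrections would be needed for a more accurate calculation.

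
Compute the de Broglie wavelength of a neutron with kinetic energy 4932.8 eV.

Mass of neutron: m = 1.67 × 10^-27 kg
4.08 × 10^-13 m

Using λ = h/√(2mKE):

First convert KE to Joules: KE = 4932.8 eV = 7.903 × 10^-16 J

λ = h/√(2mKE)
λ = (6.626 × 10^-34 J·s) / √(2 × 1.67 × 10^-27 kg × 7.903 × 10^-16 J)
λ = 4.08 × 10^-13 m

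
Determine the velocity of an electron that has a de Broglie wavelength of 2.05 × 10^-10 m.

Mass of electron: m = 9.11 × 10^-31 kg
3.55 × 10^6 m/s

From the de Broglie relation λ = h/(mv), we solve for v:

v = h/(mλ)
v = (6.626 × 10^-34 J·s) / (9.11 × 10^-31 kg × 2.05 × 10^-10 m)
v = 3.55 × 10^6 m/s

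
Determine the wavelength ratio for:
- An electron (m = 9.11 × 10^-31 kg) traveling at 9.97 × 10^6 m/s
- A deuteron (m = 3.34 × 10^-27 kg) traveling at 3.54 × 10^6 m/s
λ₁/λ₂ = 1.30 × 10^3

Using λ = h/(mv):

λ₁ = h/(m₁v₁) = 7.30 × 10^-11 m
λ₂ = h/(m₂v₂) = 5.60 × 10^-14 m

Ratio λ₁/λ₂ = (m₂v₂)/(m₁v₁)
         = (3.34 × 10^-27 kg × 3.54 × 10^6 m/s) / (9.11 × 10^-31 kg × 9.97 × 10^6 m/s)
         = 1.30 × 10^3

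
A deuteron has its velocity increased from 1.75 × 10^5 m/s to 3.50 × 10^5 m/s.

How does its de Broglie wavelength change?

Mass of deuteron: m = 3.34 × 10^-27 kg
The wavelength decreases by a factor of 2.

Using λ = h/(mv):

Initial wavelength: λ₁ = h/(mv₁) = 1.13 × 10^-12 m
Final wavelength: λ₂ = h/(mv₂) = 5.67 × 10^-13 m

Since λ ∝ 1/v, when velocity increases by a factor of 2, the wavelength decreases by a factor of 2.

λ₂/λ₁ = v₁/v₂ = 1/2

The wavelength decreases by a factor of 2.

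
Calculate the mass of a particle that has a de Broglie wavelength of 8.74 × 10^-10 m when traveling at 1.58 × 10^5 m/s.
4.80 × 10^-30 kg

From the de Broglie relation λ = h/(mv), we solve for m:

m = h/(λv)
m = (6.626 × 10^-34 J·s) / (8.74 × 10^-10 m × 1.58 × 10^5 m/s)
m = 4.80 × 10^-30 kg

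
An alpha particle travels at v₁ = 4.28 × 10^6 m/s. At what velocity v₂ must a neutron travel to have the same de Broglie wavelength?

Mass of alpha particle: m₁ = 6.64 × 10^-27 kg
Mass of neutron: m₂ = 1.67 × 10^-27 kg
v₂ = 1.70 × 10^7 m/s

For equal de Broglie wavelengths: λ₁ = λ₂

h/(m₁v₁) = h/(m₂v₂)
m₁v₁ = m₂v₂
v₂ = v₁ · (m₁/m₂)

v₂ = 4.28 × 10^6 m/s × (6.64 × 10^-27 kg / 1.67 × 10^-27 kg)
v₂ = 1.70 × 10^7 m/s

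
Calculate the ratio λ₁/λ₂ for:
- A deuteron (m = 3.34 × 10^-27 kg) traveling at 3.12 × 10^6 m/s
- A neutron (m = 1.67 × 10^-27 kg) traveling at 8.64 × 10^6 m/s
λ₁/λ₂ = 1.38

Using λ = h/(mv):

λ₁ = h/(m₁v₁) = 6.36 × 10^-14 m
λ₂ = h/(m₂v₂) = 4.59 × 10^-14 m

Ratio λ₁/λ₂ = (m₂v₂)/(m₁v₁)
         = (1.67 × 10^-27 kg × 8.64 × 10^6 m/s) / (3.34 × 10^-27 kg × 3.12 × 10^6 m/s)
         = 1.38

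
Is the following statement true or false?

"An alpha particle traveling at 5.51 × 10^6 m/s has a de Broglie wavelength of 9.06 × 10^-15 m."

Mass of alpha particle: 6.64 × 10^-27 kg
False

The claim is incorrect.

Using λ = h/(mv):
λ = (6.626 × 10^-34 J·s) / (6.64 × 10^-27 kg × 5.51 × 10^6 m/s)
λ = 1.81 × 10^-14 m

The actual wavelength differs from the claimed 9.06 × 10^-15 m.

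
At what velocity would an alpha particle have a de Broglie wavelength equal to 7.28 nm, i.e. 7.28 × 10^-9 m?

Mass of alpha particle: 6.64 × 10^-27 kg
1.37 × 10^1 m/s

From λ = h/(mv), solve for v:

v = h/(mλ)
v = (6.626 × 10^-34 J·s) / (6.64 × 10^-27 kg × 7.28 × 10^-9 m)
v = 1.37 × 10^1 m/s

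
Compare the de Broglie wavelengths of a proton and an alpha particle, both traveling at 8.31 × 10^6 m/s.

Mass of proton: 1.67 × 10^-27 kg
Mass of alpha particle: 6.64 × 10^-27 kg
The proton has the longer wavelength.

Using λ = h/(mv), since both particles have the same velocity, the wavelength depends only on mass.

For proton: λ₁ = h/(m₁v) = 4.77 × 10^-14 m
For alpha particle: λ₂ = h/(m₂v) = 1.20 × 10^-14 m

Since λ ∝ 1/m at constant velocity, the lighter particle has the longer wavelength.

The proton has the longer de Broglie wavelength.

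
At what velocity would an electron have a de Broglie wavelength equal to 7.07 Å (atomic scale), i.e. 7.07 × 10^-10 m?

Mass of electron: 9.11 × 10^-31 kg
1.03 × 10^6 m/s

From λ = h/(mv), solve for v:

v = h/(mλ)
v = (6.626 × 10^-34 J·s) / (9.11 × 10^-31 kg × 7.07 × 10^-10 m)
v = 1.03 × 10^6 m/s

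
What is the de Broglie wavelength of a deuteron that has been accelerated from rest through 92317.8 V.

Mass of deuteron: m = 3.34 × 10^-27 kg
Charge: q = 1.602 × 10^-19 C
6.67 × 10^-14 m

When a particle is accelerated through voltage V, it gains kinetic energy KE = qV.

The de Broglie wavelength is then λ = h/√(2mqV):

λ = h/√(2mqV)
λ = (6.626 × 10^-34 J·s) / √(2 × 3.34 × 10^-27 kg × 1.602 × 10^-19 C × 92317.8 V)
λ = 6.67 × 10^-14 m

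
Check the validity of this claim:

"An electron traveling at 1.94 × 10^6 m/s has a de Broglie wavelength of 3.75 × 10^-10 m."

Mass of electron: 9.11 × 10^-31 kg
True

The claim is correct.

Using λ = h/(mv):
λ = (6.626 × 10^-34 J·s) / (9.11 × 10^-31 kg × 1.94 × 10^6 m/s)
λ = 3.75 × 10^-10 m

This matches the claimed value.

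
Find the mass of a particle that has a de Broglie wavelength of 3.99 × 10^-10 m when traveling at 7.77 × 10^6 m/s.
2.14 × 10^-31 kg

From the de Broglie relation λ = h/(mv), we solve for m:

m = h/(λv)
m = (6.626 × 10^-34 J·s) / (3.99 × 10^-10 m × 7.77 × 10^6 m/s)
m = 2.14 × 10^-31 kg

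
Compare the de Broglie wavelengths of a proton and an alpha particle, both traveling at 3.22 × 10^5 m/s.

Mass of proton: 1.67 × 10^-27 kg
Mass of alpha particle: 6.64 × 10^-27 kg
The proton has the longer wavelength.

Using λ = h/(mv), since both particles have the same velocity, the wavelength depends only on mass.

For proton: λ₁ = h/(m₁v) = 1.23 × 10^-12 m
For alpha particle: λ₂ = h/(m₂v) = 3.10 × 10^-13 m

Since λ ∝ 1/m at constant velocity, the lighter particle has the longer wavelength.

The proton has the longer de Broglie wavelength.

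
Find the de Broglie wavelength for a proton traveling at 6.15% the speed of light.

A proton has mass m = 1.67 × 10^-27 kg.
2.15 × 10^-14 m

Using the de Broglie relation λ = h/(mv):

v = 6.15% × c = 1.844 × 10^7 m/s

λ = h/(mv)
λ = (6.626 × 10^-34 J·s) / (1.67 × 10^-27 kg × 1.844 × 10^7 m/s)
λ = 2.15 × 10^-14 m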